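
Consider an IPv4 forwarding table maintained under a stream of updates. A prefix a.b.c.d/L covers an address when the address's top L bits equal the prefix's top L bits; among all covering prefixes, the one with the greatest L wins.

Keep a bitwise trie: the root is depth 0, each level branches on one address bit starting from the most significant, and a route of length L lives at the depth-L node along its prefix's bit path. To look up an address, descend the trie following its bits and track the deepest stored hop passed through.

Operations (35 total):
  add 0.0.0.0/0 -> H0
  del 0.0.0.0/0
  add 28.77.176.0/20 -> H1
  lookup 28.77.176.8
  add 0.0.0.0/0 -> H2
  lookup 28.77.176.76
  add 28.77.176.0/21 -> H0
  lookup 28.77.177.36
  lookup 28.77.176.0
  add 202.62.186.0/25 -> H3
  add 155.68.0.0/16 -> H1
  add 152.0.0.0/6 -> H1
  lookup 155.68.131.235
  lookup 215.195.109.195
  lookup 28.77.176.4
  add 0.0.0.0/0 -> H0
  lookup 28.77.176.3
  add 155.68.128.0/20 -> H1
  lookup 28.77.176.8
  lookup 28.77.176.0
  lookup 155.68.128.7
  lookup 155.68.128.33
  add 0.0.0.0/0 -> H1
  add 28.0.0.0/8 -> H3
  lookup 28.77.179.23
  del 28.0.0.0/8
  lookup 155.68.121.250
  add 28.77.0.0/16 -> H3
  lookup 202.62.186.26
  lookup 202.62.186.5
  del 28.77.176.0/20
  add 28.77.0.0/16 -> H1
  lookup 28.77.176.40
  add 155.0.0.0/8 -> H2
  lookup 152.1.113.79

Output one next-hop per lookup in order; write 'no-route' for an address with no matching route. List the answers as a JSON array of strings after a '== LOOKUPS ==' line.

Apply in order:
  + 0.0.0.0/0 (H0) depth=0
  del 0.0.0.0/0 (clear depth 0)
  + 28.77.176.0/20 (H1) depth=20
  Q 28.77.176.8: descend 00011100010011011011 ; hops seen [H1] ; pick H1
  + 0.0.0.0/0 (H2) depth=0
  Q 28.77.176.76: descend 00011100010011011011 ; hops seen [H2,H1] ; pick H1
  + 28.77.176.0/21 (H0) depth=21
  Q 28.77.177.36: descend 000111000100110110110 ; hops seen [H2,H1,H0] ; pick H0
  Q 28.77.176.0: descend 000111000100110110110 ; hops seen [H2,H1,H0] ; pick H0
  + 202.62.186.0/25 (H3) depth=25
  + 155.68.0.0/16 (H1) depth=16
  + 152.0.0.0/6 (H1) depth=6
  Q 155.68.131.235: descend 1001101101000100 ; hops seen [H2,H1,H1] ; pick H1
  Q 215.195.109.195: descend 110 ; hops seen [H2] ; pick H2
  Q 28.77.176.4: descend 000111000100110110110 ; hops seen [H2,H1,H0] ; pick H0
  + 0.0.0.0/0 (H0) depth=0
  Q 28.77.176.3: descend 000111000100110110110 ; hops seen [H0,H1,H0] ; pick H0
  + 155.68.128.0/20 (H1) depth=20
  Q 28.77.176.8: descend 000111000100110110110 ; hops seen [H0,H1,H0] ; pick H0
  Q 28.77.176.0: descend 000111000100110110110 ; hops seen [H0,H1,H0] ; pick H0
  Q 155.68.128.7: descend 10011011010001001000 ; hops seen [H0,H1,H1,H1] ; pick H1
  Q 155.68.128.33: descend 10011011010001001000 ; hops seen [H0,H1,H1,H1] ; pick H1
  + 0.0.0.0/0 (H1) depth=0
  + 28.0.0.0/8 (H3) depth=8
  Q 28.77.179.23: descend 000111000100110110110 ; hops seen [H1,H3,H1,H0] ; pick H0
  del 28.0.0.0/8 (clear depth 8)
  Q 155.68.121.250: descend 1001101101000100 ; hops seen [H1,H1,H1] ; pick H1
  + 28.77.0.0/16 (H3) depth=16
  Q 202.62.186.26: descend 1100101000111110101110100 ; hops seen [H1,H3] ; pick H3
  Q 202.62.186.5: descend 1100101000111110101110100 ; hops seen [H1,H3] ; pick H3
  del 28.77.176.0/20 (clear depth 20)
  + 28.77.0.0/16 (H1) depth=16
  Q 28.77.176.40: descend 000111000100110110110 ; hops seen [H1,H1,H0] ; pick H0
  + 155.0.0.0/8 (H2) depth=8
  Q 152.1.113.79: descend 100110 ; hops seen [H1,H1] ; pick H1

== LOOKUPS ==
["H1","H1","H0","H0","H1","H2","H0","H0","H0","H0","H1","H1","H0","H1","H3","H3","H0","H1"]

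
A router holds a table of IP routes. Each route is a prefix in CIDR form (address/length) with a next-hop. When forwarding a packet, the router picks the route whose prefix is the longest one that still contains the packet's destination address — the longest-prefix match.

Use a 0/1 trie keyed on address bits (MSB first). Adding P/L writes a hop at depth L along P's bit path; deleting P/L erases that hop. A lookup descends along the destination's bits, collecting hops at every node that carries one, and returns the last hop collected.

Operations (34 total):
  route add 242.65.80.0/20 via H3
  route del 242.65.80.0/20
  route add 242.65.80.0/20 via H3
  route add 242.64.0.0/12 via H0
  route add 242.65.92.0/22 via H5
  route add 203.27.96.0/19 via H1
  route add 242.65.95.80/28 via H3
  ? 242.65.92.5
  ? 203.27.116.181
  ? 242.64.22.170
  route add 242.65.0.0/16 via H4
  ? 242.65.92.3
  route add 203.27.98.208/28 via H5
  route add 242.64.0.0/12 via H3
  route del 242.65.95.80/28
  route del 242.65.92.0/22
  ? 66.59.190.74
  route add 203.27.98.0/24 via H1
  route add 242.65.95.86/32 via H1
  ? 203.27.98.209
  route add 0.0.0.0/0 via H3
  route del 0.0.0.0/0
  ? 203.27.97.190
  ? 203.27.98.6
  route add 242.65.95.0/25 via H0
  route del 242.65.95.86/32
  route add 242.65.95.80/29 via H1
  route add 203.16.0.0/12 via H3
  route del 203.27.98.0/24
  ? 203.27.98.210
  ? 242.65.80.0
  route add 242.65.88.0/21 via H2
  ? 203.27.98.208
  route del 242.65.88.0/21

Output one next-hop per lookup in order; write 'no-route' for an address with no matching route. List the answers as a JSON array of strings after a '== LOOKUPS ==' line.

Apply in order:
  add 242.65.80.0/20 -> H3 at depth 20
  - 242.65.80.0/20 clear@20
  add 242.65.80.0/20 -> H3 at depth 20
  add 242.64.0.0/12 -> H0 at depth 12
  add 242.65.92.0/22 -> H5 at depth 22
  add 203.27.96.0/19 -> H1 at depth 19
  add 242.65.95.80/28 -> H3 at depth 28
  ? 242.65.92.5  path d0:-→d1:-→d2:-→d3:-→d4:-→d5:-→d6:-→d7:-→d8:-→d9:-→d10:-→d11:-→d12:H0→d13:-→d14:-→d15:-→d16:-→d17:-→d18:-→d19:-→d20:H3→d21:-→d22:H5  best=H5
  ? 203.27.116.181  path d0:-→d1:-→d2:-→d3:-→d4:-→d5:-→d6:-→d7:-→d8:-→d9:-→d10:-→d11:-→d12:-→d13:-→d14:-→d15:-→d16:-→d17:-→d18:-→d19:H1  best=H1
  ? 242.64.22.170  path d0:-→d1:-→d2:-→d3:-→d4:-→d5:-→d6:-→d7:-→d8:-→d9:-→d10:-→d11:-→d12:H0→d13:-→d14:-→d15:-  best=H0
  add 242.65.0.0/16 -> H4 at depth 16
  ? 242.65.92.3  path d0:-→d1:-→d2:-→d3:-→d4:-→d5:-→d6:-→d7:-→d8:-→d9:-→d10:-→d11:-→d12:H0→d13:-→d14:-→d15:-→d16:H4→d17:-→d18:-→d19:-→d20:H3→d21:-→d22:H5  best=H5
  add 203.27.98.208/28 -> H5 at depth 28
  add 242.64.0.0/12 -> H3 at depth 12
  - 242.65.95.80/28 clear@28
  - 242.65.92.0/22 clear@22
  ? 66.59.190.74  path d0:-  best=no-route
  add 203.27.98.0/24 -> H1 at depth 24
  add 242.65.95.86/32 -> H1 at depth 32
  ? 203.27.98.209  path d0:-→d1:-→d2:-→d3:-→d4:-→d5:-→d6:-→d7:-→d8:-→d9:-→d10:-→d11:-→d12:-→d13:-→d14:-→d15:-→d16:-→d17:-→d18:-→d19:H1→d20:-→d21:-→d22:-→d23:-→d24:H1→d25:-→d26:-→d27:-→d28:H5  best=H5
  add 0.0.0.0/0 -> H3 at depth 0
  - 0.0.0.0/0 clear@0
  ? 203.27.97.190  path d0:-→d1:-→d2:-→d3:-→d4:-→d5:-→d6:-→d7:-→d8:-→d9:-→d10:-→d11:-→d12:-→d13:-→d14:-→d15:-→d16:-→d17:-→d18:-→d19:H1→d20:-→d21:-→d22:-  best=H1
  ? 203.27.98.6  path d0:-→d1:-→d2:-→d3:-→d4:-→d5:-→d6:-→d7:-→d8:-→d9:-→d10:-→d11:-→d12:-→d13:-→d14:-→d15:-→d16:-→d17:-→d18:-→d19:H1→d20:-→d21:-→d22:-→d23:-→d24:H1  best=H1
  add 242.65.95.0/25 -> H0 at depth 25
  - 242.65.95.86/32 clear@32
  add 242.65.95.80/29 -> H1 at depth 29
  add 203.16.0.0/12 -> H3 at depth 12
  - 203.27.98.0/24 clear@24
  ? 203.27.98.210  path d0:-→d1:-→d2:-→d3:-→d4:-→d5:-→d6:-→d7:-→d8:-→d9:-→d10:-→d11:-→d12:H3→d13:-→d14:-→d15:-→d16:-→d17:-→d18:-→d19:H1→d20:-→d21:-→d22:-→d23:-→d24:-→d25:-→d26:-→d27:-→d28:H5  best=H5
  ? 242.65.80.0  path d0:-→d1:-→d2:-→d3:-→d4:-→d5:-→d6:-→d7:-→d8:-→d9:-→d10:-→d11:-→d12:H3→d13:-→d14:-→d15:-→d16:H4→d17:-→d18:-→d19:-→d20:H3  best=H3
  add 242.65.88.0/21 -> H2 at depth 21
  ? 203.27.98.208  path d0:-→d1:-→d2:-→d3:-→d4:-→d5:-→d6:-→d7:-→d8:-→d9:-→d10:-→d11:-→d12:H3→d13:-→d14:-→d15:-→d16:-→d17:-→d18:-→d19:H1→d20:-→d21:-→d22:-→d23:-→d24:-→d25:-→d26:-→d27:-→d28:H5  best=H5
  - 242.65.88.0/21 clear@21

== LOOKUPS ==
["H5","H1","H0","H5","no-route","H5","H1","H1","H5","H3","H5"]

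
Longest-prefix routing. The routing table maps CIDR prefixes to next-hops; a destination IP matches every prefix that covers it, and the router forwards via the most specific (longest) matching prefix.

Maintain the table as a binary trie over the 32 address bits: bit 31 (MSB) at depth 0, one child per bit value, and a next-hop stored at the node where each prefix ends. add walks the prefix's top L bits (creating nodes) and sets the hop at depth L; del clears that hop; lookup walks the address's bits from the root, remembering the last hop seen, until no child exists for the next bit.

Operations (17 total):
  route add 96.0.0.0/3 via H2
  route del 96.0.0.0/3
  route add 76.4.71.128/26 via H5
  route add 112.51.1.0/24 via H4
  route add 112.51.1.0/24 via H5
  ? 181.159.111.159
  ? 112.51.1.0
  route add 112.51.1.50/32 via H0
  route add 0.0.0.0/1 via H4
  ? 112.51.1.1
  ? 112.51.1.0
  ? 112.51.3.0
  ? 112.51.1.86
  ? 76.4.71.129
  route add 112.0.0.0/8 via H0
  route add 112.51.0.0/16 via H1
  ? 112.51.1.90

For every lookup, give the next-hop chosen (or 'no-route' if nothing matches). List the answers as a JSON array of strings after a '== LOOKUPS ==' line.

Trace:
  + 96.0.0.0/3 (H2) depth=3
  - 96.0.0.0/3 clear@3
  + 76.4.71.128/26 (H5) depth=26
  + 112.51.1.0/24 (H4) depth=24
  + 112.51.1.0/24 (H5) depth=24
  ? 181.159.111.159  path d0:-  best=no-route
  ? 112.51.1.0  path d0:-→d1:-→d2:-→d3:-→d4:-→d5:-→d6:-→d7:-→d8:-→d9:-→d10:-→d11:-→d12:-→d13:-→d14:-→d15:-→d16:-→d17:-→d18:-→d19:-→d20:-→d21:-→d22:-→d23:-→d24:H5  best=H5
  + 112.51.1.50/32 (H0) depth=32
  + 0.0.0.0/1 (H4) depth=1
  ? 112.51.1.1  path d0:-→d1:H4→d2:-→d3:-→d4:-→d5:-→d6:-→d7:-→d8:-→d9:-→d10:-→d11:-→d12:-→d13:-→d14:-→d15:-→d16:-→d17:-→d18:-→d19:-→d20:-→d21:-→d22:-→d23:-→d24:H5→d25:-→d26:-  best=H5
  ? 112.51.1.0  path d0:-→d1:H4→d2:-→d3:-→d4:-→d5:-→d6:-→d7:-→d8:-→d9:-→d10:-→d11:-→d12:-→d13:-→d14:-→d15:-→d16:-→d17:-→d18:-→d19:-→d20:-→d21:-→d22:-→d23:-→d24:H5→d25:-→d26:-  best=H5
  ? 112.51.3.0  path d0:-→d1:H4→d2:-→d3:-→d4:-→d5:-→d6:-→d7:-→d8:-→d9:-→d10:-→d11:-→d12:-→d13:-→d14:-→d15:-→d16:-→d17:-→d18:-→d19:-→d20:-→d21:-→d22:-  best=H4
  ? 112.51.1.86  path d0:-→d1:H4→d2:-→d3:-→d4:-→d5:-→d6:-→d7:-→d8:-→d9:-→d10:-→d11:-→d12:-→d13:-→d14:-→d15:-→d16:-→d17:-→d18:-→d19:-→d20:-→d21:-→d22:-→d23:-→d24:H5→d25:-  best=H5
  ? 76.4.71.129  path d0:-→d1:H4→d2:-→d3:-→d4:-→d5:-→d6:-→d7:-→d8:-→d9:-→d10:-→d11:-→d12:-→d13:-→d14:-→d15:-→d16:-→d17:-→d18:-→d19:-→d20:-→d21:-→d22:-→d23:-→d24:-→d25:-→d26:H5  best=H5
  + 112.0.0.0/8 (H0) depth=8
  + 112.51.0.0/16 (H1) depth=16
  ? 112.51.1.90  path d0:-→d1:H4→d2:-→d3:-→d4:-→d5:-→d6:-→d7:-→d8:H0→d9:-→d10:-→d11:-→d12:-→d13:-→d14:-→d15:-→d16:H1→d17:-→d18:-→d19:-→d20:-→d21:-→d22:-→d23:-→d24:H5→d25:-  best=H5

== LOOKUPS ==
["no-route","H5","H5","H5","H4","H5","H5","H5"]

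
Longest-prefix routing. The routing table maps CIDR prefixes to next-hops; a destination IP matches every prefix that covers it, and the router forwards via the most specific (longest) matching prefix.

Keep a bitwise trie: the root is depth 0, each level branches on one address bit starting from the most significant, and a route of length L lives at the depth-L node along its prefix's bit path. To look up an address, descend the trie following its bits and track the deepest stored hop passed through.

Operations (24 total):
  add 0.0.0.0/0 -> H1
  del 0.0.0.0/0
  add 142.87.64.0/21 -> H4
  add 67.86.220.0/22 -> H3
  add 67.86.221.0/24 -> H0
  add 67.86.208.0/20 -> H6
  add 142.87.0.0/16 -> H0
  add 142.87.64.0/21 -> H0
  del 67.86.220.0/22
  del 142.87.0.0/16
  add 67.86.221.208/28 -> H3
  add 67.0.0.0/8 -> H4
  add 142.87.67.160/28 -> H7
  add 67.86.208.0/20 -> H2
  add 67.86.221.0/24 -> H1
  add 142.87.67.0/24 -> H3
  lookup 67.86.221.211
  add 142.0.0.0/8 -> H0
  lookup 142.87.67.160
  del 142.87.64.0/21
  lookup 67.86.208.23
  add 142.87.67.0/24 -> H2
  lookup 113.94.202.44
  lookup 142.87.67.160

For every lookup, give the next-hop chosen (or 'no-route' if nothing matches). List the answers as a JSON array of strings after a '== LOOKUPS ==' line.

Trace:
  add 0.0.0.0/0 -> H1 at depth 0
  del 0.0.0.0/0 (clear depth 0)
  add 142.87.64.0/21 -> H4 at depth 21
  add 67.86.220.0/22 -> H3 at depth 22
  add 67.86.221.0/24 -> H0 at depth 24
  add 67.86.208.0/20 -> H6 at depth 20
  add 142.87.0.0/16 -> H0 at depth 16
  add 142.87.64.0/21 -> H0 at depth 21
  del 67.86.220.0/22 (clear depth 22)
  del 142.87.0.0/16 (clear depth 16)
  add 67.86.221.208/28 -> H3 at depth 28
  add 67.0.0.0/8 -> H4 at depth 8
  add 142.87.67.160/28 -> H7 at depth 28
  add 67.86.208.0/20 -> H2 at depth 20
  add 67.86.221.0/24 -> H1 at depth 24
  add 142.87.67.0/24 -> H3 at depth 24
  ? 67.86.221.211  path d0:-→d1:-→d2:-→d3:-→d4:-→d5:-→d6:-→d7:-→d8:H4→d9:-→d10:-→d11:-→d12:-→d13:-→d14:-→d15:-→d16:-→d17:-→d18:-→d19:-→d20:H2→d21:-→d22:-→d23:-→d24:H1→d25:-→d26:-→d27:-→d28:H3  best=H3
  add 142.0.0.0/8 -> H0 at depth 8
  ? 142.87.67.160  path d0:-→d1:-→d2:-→d3:-→d4:-→d5:-→d6:-→d7:-→d8:H0→d9:-→d10:-→d11:-→d12:-→d13:-→d14:-→d15:-→d16:-→d17:-→d18:-→d19:-→d20:-→d21:H0→d22:-→d23:-→d24:H3→d25:-→d26:-→d27:-→d28:H7  best=H7
  del 142.87.64.0/21 (clear depth 21)
  ? 67.86.208.23  path d0:-→d1:-→d2:-→d3:-→d4:-→d5:-→d6:-→d7:-→d8:H4→d9:-→d10:-→d11:-→d12:-→d13:-→d14:-→d15:-→d16:-→d17:-→d18:-→d19:-→d20:H2  best=H2
  add 142.87.67.0/24 -> H2 at depth 24
  ? 113.94.202.44  path d0:-→d1:-→d2:-  best=no-route
  ? 142.87.67.160  path d0:-→d1:-→d2:-→d3:-→d4:-→d5:-→d6:-→d7:-→d8:H0→d9:-→d10:-→d11:-→d12:-→d13:-→d14:-→d15:-→d16:-→d17:-→d18:-→d19:-→d20:-→d21:-→d22:-→d23:-→d24:H2→d25:-→d26:-→d27:-→d28:H7  best=H7

== LOOKUPS ==
["H3","H7","H2","no-route","H7"]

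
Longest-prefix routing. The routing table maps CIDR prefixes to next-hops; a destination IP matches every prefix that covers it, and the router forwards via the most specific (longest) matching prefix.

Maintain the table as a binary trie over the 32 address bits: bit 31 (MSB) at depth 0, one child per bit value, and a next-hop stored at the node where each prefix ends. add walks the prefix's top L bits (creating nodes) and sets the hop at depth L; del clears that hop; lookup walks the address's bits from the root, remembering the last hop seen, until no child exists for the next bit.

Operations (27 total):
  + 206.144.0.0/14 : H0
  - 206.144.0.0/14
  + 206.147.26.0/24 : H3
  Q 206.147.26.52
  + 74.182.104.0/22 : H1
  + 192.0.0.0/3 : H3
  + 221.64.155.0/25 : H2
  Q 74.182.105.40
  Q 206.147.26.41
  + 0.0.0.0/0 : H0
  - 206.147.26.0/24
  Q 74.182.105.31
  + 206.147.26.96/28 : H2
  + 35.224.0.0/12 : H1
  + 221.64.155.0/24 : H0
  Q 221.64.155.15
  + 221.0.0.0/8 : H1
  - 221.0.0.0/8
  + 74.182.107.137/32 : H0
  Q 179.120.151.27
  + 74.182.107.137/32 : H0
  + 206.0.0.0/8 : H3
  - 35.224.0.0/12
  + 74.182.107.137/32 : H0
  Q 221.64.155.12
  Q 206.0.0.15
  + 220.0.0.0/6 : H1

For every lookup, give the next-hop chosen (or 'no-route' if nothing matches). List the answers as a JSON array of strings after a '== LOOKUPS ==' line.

Trace:
  add 206.144.0.0/14 -> H0 at depth 14
  del 206.144.0.0/14 (clear depth 14)
  add 206.147.26.0/24 -> H3 at depth 24
  lookup 206.147.26.52: bits 110011101001001100011010 walk d0:-→d1:-→d2:-→d3:-→d4:-→d5:-→d6:-→d7:-→d8:-→d9:-→d10:-→d11:-→d12:-→d13:-→d14:-→d15:-→d16:-→d17:-→d18:-→d19:-→d20:-→d21:-→d22:-→d23:-→d24:H3 -> H3
  add 74.182.104.0/22 -> H1 at depth 22
  add 192.0.0.0/3 -> H3 at depth 3
  add 221.64.155.0/25 -> H2 at depth 25
  lookup 74.182.105.40: bits 0100101010110110011010 walk d0:-→d1:-→d2:-→d3:-→d4:-→d5:-→d6:-→d7:-→d8:-→d9:-→d10:-→d11:-→d12:-→d13:-→d14:-→d15:-→d16:-→d17:-→d18:-→d19:-→d20:-→d21:-→d22:H1 -> H1
  lookup 206.147.26.41: bits 110011101001001100011010 walk d0:-→d1:-→d2:-→d3:H3→d4:-→d5:-→d6:-→d7:-→d8:-→d9:-→d10:-→d11:-→d12:-→d13:-→d14:-→d15:-→d16:-→d17:-→d18:-→d19:-→d20:-→d21:-→d22:-→d23:-→d24:H3 -> H3
  add 0.0.0.0/0 -> H0 at depth 0
  del 206.147.26.0/24 (clear depth 24)
  lookup 74.182.105.31: bits 0100101010110110011010 walk d0:H0→d1:-→d2:-→d3:-→d4:-→d5:-→d6:-→d7:-→d8:-→d9:-→d10:-→d11:-→d12:-→d13:-→d14:-→d15:-→d16:-→d17:-→d18:-→d19:-→d20:-→d21:-→d22:H1 -> H1
  add 206.147.26.96/28 -> H2 at depth 28
  add 35.224.0.0/12 -> H1 at depth 12
  add 221.64.155.0/24 -> H0 at depth 24
  lookup 221.64.155.15: bits 1101110101000000100110110 walk d0:H0→d1:-→d2:-→d3:H3→d4:-→d5:-→d6:-→d7:-→d8:-→d9:-→d10:-→d11:-→d12:-→d13:-→d14:-→d15:-→d16:-→d17:-→d18:-→d19:-→d20:-→d21:-→d22:-→d23:-→d24:H0→d25:H2 -> H2
  add 221.0.0.0/8 -> H1 at depth 8
  del 221.0.0.0/8 (clear depth 8)
  add 74.182.107.137/32 -> H0 at depth 32
  lookup 179.120.151.27: bits 1 walk d0:H0→d1:- -> H0
  add 74.182.107.137/32 -> H0 at depth 32
  add 206.0.0.0/8 -> H3 at depth 8
  del 35.224.0.0/12 (clear depth 12)
  add 74.182.107.137/32 -> H0 at depth 32
  lookup 221.64.155.12: bits 1101110101000000100110110 walk d0:H0→d1:-→d2:-→d3:H3→d4:-→d5:-→d6:-→d7:-→d8:-→d9:-→d10:-→d11:-→d12:-→d13:-→d14:-→d15:-→d16:-→d17:-→d18:-→d19:-→d20:-→d21:-→d22:-→d23:-→d24:H0→d25:H2 -> H2
  lookup 206.0.0.15: bits 11001110 walk d0:H0→d1:-→d2:-→d3:H3→d4:-→d5:-→d6:-→d7:-→d8:H3 -> H3
  add 220.0.0.0/6 -> H1 at depth 6

== LOOKUPS ==
["H3","H1","H3","H1","H2","H0","H2","H3"]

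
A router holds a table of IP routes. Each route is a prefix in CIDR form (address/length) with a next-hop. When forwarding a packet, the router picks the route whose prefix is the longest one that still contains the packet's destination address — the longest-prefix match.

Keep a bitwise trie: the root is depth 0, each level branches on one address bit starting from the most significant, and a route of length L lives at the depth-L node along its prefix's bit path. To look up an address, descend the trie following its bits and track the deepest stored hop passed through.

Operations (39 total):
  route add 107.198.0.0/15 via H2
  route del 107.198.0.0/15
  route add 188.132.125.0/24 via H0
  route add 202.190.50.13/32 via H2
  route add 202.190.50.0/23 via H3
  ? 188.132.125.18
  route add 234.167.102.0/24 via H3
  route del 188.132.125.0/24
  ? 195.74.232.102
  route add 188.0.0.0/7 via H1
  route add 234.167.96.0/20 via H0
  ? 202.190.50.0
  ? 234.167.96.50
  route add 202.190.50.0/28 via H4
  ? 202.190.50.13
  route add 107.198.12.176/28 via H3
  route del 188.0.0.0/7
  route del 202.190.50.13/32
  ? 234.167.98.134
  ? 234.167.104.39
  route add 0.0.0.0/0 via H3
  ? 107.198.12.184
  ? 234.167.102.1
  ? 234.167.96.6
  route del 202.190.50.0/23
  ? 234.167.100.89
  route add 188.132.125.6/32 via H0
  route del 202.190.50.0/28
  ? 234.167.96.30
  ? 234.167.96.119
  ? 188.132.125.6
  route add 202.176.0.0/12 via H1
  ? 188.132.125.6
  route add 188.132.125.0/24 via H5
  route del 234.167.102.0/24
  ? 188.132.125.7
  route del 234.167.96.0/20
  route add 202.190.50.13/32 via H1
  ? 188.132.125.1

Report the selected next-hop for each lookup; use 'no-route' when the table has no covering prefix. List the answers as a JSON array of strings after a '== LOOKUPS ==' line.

Trace:
  + 107.198.0.0/15 (H2) depth=15
  - 107.198.0.0/15 clear@15
  + 188.132.125.0/24 (H0) depth=24
  + 202.190.50.13/32 (H2) depth=32
  + 202.190.50.0/23 (H3) depth=23
  ? 188.132.125.18  path d0:-→d1:-→d2:-→d3:-→d4:-→d5:-→d6:-→d7:-→d8:-→d9:-→d10:-→d11:-→d12:-→d13:-→d14:-→d15:-→d16:-→d17:-→d18:-→d19:-→d20:-→d21:-→d22:-→d23:-→d24:H0  best=H0
  + 234.167.102.0/24 (H3) depth=24
  - 188.132.125.0/24 clear@24
  ? 195.74.232.102  path d0:-→d1:-→d2:-→d3:-→d4:-  best=no-route
  + 188.0.0.0/7 (H1) depth=7
  + 234.167.96.0/20 (H0) depth=20
  ? 202.190.50.0  path d0:-→d1:-→d2:-→d3:-→d4:-→d5:-→d6:-→d7:-→d8:-→d9:-→d10:-→d11:-→d12:-→d13:-→d14:-→d15:-→d16:-→d17:-→d18:-→d19:-→d20:-→d21:-→d22:-→d23:H3→d24:-→d25:-→d26:-→d27:-→d28:-  best=H3
  ? 234.167.96.50  path d0:-→d1:-→d2:-→d3:-→d4:-→d5:-→d6:-→d7:-→d8:-→d9:-→d10:-→d11:-→d12:-→d13:-→d14:-→d15:-→d16:-→d17:-→d18:-→d19:-→d20:H0→d21:-  best=H0
  + 202.190.50.0/28 (H4) depth=28
  ? 202.190.50.13  path d0:-→d1:-→d2:-→d3:-→d4:-→d5:-→d6:-→d7:-→d8:-→d9:-→d10:-→d11:-→d12:-→d13:-→d14:-→d15:-→d16:-→d17:-→d18:-→d19:-→d20:-→d21:-→d22:-→d23:H3→d24:-→d25:-→d26:-→d27:-→d28:H4→d29:-→d30:-→d31:-→d32:H2  best=H2
  + 107.198.12.176/28 (H3) depth=28
  - 188.0.0.0/7 clear@7
  - 202.190.50.13/32 clear@32
  ? 234.167.98.134  path d0:-→d1:-→d2:-→d3:-→d4:-→d5:-→d6:-→d7:-→d8:-→d9:-→d10:-→d11:-→d12:-→d13:-→d14:-→d15:-→d16:-→d17:-→d18:-→d19:-→d20:H0→d21:-  best=H0
  ? 234.167.104.39  path d0:-→d1:-→d2:-→d3:-→d4:-→d5:-→d6:-→d7:-→d8:-→d9:-→d10:-→d11:-→d12:-→d13:-→d14:-→d15:-→d16:-→d17:-→d18:-→d19:-→d20:H0  best=H0
  + 0.0.0.0/0 (H3) depth=0
  ? 107.198.12.184  path d0:H3→d1:-→d2:-→d3:-→d4:-→d5:-→d6:-→d7:-→d8:-→d9:-→d10:-→d11:-→d12:-→d13:-→d14:-→d15:-→d16:-→d17:-→d18:-→d19:-→d20:-→d21:-→d22:-→d23:-→d24:-→d25:-→d26:-→d27:-→d28:H3  best=H3
  ? 234.167.102.1  path d0:H3→d1:-→d2:-→d3:-→d4:-→d5:-→d6:-→d7:-→d8:-→d9:-→d10:-→d11:-→d12:-→d13:-→d14:-→d15:-→d16:-→d17:-→d18:-→d19:-→d20:H0→d21:-→d22:-→d23:-→d24:H3  best=H3
  ? 234.167.96.6  path d0:H3→d1:-→d2:-→d3:-→d4:-→d5:-→d6:-→d7:-→d8:-→d9:-→d10:-→d11:-→d12:-→d13:-→d14:-→d15:-→d16:-→d17:-→d18:-→d19:-→d20:H0→d21:-  best=H0
  - 202.190.50.0/23 clear@23
  ? 234.167.100.89  path d0:H3→d1:-→d2:-→d3:-→d4:-→d5:-→d6:-→d7:-→d8:-→d9:-→d10:-→d11:-→d12:-→d13:-→d14:-→d15:-→d16:-→d17:-→d18:-→d19:-→d20:H0→d21:-→d22:-  best=H0
  + 188.132.125.6/32 (H0) depth=32
  - 202.190.50.0/28 clear@28
  ? 234.167.96.30  path d0:H3→d1:-→d2:-→d3:-→d4:-→d5:-→d6:-→d7:-→d8:-→d9:-→d10:-→d11:-→d12:-→d13:-→d14:-→d15:-→d16:-→d17:-→d18:-→d19:-→d20:H0→d21:-  best=H0
  ? 234.167.96.119  path d0:H3→d1:-→d2:-→d3:-→d4:-→d5:-→d6:-→d7:-→d8:-→d9:-→d10:-→d11:-→d12:-→d13:-→d14:-→d15:-→d16:-→d17:-→d18:-→d19:-→d20:H0→d21:-  best=H0
  ? 188.132.125.6  path d0:H3→d1:-→d2:-→d3:-→d4:-→d5:-→d6:-→d7:-→d8:-→d9:-→d10:-→d11:-→d12:-→d13:-→d14:-→d15:-→d16:-→d17:-→d18:-→d19:-→d20:-→d21:-→d22:-→d23:-→d24:-→d25:-→d26:-→d27:-→d28:-→d29:-→d30:-→d31:-→d32:H0  best=H0
  + 202.176.0.0/12 (H1) depth=12
  ? 188.132.125.6  path d0:H3→d1:-→d2:-→d3:-→d4:-→d5:-→d6:-→d7:-→d8:-→d9:-→d10:-→d11:-→d12:-→d13:-→d14:-→d15:-→d16:-→d17:-→d18:-→d19:-→d20:-→d21:-→d22:-→d23:-→d24:-→d25:-→d26:-→d27:-→d28:-→d29:-→d30:-→d31:-→d32:H0  best=H0
  + 188.132.125.0/24 (H5) depth=24
  - 234.167.102.0/24 clear@24
  ? 188.132.125.7  path d0:H3→d1:-→d2:-→d3:-→d4:-→d5:-→d6:-→d7:-→d8:-→d9:-→d10:-→d11:-→d12:-→d13:-→d14:-→d15:-→d16:-→d17:-→d18:-→d19:-→d20:-→d21:-→d22:-→d23:-→d24:H5→d25:-→d26:-→d27:-→d28:-→d29:-→d30:-→d31:-  best=H5
  - 234.167.96.0/20 clear@20
  + 202.190.50.13/32 (H1) depth=32
  ? 188.132.125.1  path d0:H3→d1:-→d2:-→d3:-→d4:-→d5:-→d6:-→d7:-→d8:-→d9:-→d10:-→d11:-→d12:-→d13:-→d14:-→d15:-→d16:-→d17:-→d18:-→d19:-→d20:-→d21:-→d22:-→d23:-→d24:H5→d25:-→d26:-→d27:-→d28:-→d29:-  best=H5

== LOOKUPS ==
["H0","no-route","H3","H0","H2","H0","H0","H3","H3","H0","H0","H0","H0","H0","H0","H5","H5"]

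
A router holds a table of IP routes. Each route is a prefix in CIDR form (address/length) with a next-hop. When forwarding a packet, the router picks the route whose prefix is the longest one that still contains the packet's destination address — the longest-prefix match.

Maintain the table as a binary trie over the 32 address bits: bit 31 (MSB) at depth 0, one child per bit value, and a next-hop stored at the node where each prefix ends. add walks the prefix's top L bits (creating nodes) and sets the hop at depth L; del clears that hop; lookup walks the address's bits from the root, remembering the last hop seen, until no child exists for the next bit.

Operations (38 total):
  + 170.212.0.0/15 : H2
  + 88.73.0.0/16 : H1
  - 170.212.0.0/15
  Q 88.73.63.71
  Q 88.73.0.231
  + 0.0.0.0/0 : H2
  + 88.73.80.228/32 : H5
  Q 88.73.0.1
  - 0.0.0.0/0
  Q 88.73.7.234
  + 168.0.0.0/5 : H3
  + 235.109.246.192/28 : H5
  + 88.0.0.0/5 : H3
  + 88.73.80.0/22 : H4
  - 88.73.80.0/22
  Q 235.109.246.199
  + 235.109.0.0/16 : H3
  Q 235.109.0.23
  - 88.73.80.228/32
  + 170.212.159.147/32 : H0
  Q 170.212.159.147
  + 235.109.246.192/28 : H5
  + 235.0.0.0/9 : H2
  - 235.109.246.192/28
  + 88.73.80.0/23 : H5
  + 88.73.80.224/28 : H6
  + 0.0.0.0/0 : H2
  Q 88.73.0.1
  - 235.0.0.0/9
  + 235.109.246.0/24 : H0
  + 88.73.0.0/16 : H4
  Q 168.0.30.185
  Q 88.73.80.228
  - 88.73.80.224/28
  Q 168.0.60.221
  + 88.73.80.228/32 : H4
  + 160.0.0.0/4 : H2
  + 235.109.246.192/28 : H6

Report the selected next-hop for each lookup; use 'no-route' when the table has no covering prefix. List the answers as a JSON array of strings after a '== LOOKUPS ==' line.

Trace:
  + 170.212.0.0/15 (H2) depth=15
  + 88.73.0.0/16 (H1) depth=16
  del 170.212.0.0/15 (clear depth 15)
  Q 88.73.63.71: descend 0101100001001001 ; hops seen [H1] ; pick H1
  Q 88.73.0.231: descend 0101100001001001 ; hops seen [H1] ; pick H1
  + 0.0.0.0/0 (H2) depth=0
  + 88.73.80.228/32 (H5) depth=32
  Q 88.73.0.1: descend 01011000010010010 ; hops seen [H2,H1] ; pick H1
  del 0.0.0.0/0 (clear depth 0)
  Q 88.73.7.234: descend 01011000010010010 ; hops seen [H1] ; pick H1
  + 168.0.0.0/5 (H3) depth=5
  + 235.109.246.192/28 (H5) depth=28
  + 88.0.0.0/5 (H3) depth=5
  + 88.73.80.0/22 (H4) depth=22
  del 88.73.80.0/22 (clear depth 22)
  Q 235.109.246.199: descend 1110101101101101111101101100 ; hops seen [H5] ; pick H5
  + 235.109.0.0/16 (H3) depth=16
  Q 235.109.0.23: descend 1110101101101101 ; hops seen [H3] ; pick H3
  del 88.73.80.228/32 (clear depth 32)
  + 170.212.159.147/32 (H0) depth=32
  Q 170.212.159.147: descend 10101010110101001001111110010011 ; hops seen [H3,H0] ; pick H0
  + 235.109.246.192/28 (H5) depth=28
  + 235.0.0.0/9 (H2) depth=9
  del 235.109.246.192/28 (clear depth 28)
  + 88.73.80.0/23 (H5) depth=23
  + 88.73.80.224/28 (H6) depth=28
  + 0.0.0.0/0 (H2) depth=0
  Q 88.73.0.1: descend 01011000010010010 ; hops seen [H2,H3,H1] ; pick H1
  del 235.0.0.0/9 (clear depth 9)
  + 235.109.246.0/24 (H0) depth=24
  + 88.73.0.0/16 (H4) depth=16
  Q 168.0.30.185: descend 101010 ; hops seen [H2,H3] ; pick H3
  Q 88.73.80.228: descend 01011000010010010101000011100100 ; hops seen [H2,H3,H4,H5,H6] ; pick H6
  del 88.73.80.224/28 (clear depth 28)
  Q 168.0.60.221: descend 101010 ; hops seen [H2,H3] ; pick H3
  + 88.73.80.228/32 (H4) depth=32
  + 160.0.0.0/4 (H2) depth=4
  + 235.109.246.192/28 (H6) depth=28

== LOOKUPS ==
["H1","H1","H1","H1","H5","H3","H0","H1","H3","H6","H3"]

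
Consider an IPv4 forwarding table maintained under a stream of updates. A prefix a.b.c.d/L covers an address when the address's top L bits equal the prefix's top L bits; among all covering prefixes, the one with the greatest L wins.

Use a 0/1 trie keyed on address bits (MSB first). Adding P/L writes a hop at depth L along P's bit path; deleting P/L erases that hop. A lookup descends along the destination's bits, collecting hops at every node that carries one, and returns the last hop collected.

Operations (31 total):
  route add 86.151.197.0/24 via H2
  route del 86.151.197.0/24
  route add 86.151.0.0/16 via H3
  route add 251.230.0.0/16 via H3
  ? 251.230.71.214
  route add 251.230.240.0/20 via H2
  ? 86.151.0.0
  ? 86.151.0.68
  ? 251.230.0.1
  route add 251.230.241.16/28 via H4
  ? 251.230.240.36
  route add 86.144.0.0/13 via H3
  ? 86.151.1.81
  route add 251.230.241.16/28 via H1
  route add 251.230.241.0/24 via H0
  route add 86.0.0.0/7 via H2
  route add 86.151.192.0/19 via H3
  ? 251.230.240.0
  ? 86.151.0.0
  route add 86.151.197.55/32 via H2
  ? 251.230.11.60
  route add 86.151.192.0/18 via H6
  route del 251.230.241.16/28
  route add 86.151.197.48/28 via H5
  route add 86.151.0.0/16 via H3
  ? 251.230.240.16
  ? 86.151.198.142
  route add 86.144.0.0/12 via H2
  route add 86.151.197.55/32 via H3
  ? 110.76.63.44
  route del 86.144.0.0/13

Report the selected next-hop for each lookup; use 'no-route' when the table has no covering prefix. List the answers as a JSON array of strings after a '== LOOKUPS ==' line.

Trace:
  add 86.151.197.0/24 -> H2 at depth 24
  del 86.151.197.0/24 (clear depth 24)
  add 86.151.0.0/16 -> H3 at depth 16
  add 251.230.0.0/16 -> H3 at depth 16
  lookup 251.230.71.214: bits 1111101111100110 walk d0:-→d1:-→d2:-→d3:-→d4:-→d5:-→d6:-→d7:-→d8:-→d9:-→d10:-→d11:-→d12:-→d13:-→d14:-→d15:-→d16:H3 -> H3
  add 251.230.240.0/20 -> H2 at depth 20
  lookup 86.151.0.0: bits 0101011010010111 walk d0:-→d1:-→d2:-→d3:-→d4:-→d5:-→d6:-→d7:-→d8:-→d9:-→d10:-→d11:-→d12:-→d13:-→d14:-→d15:-→d16:H3 -> H3
  lookup 86.151.0.68: bits 0101011010010111 walk d0:-→d1:-→d2:-→d3:-→d4:-→d5:-→d6:-→d7:-→d8:-→d9:-→d10:-→d11:-→d12:-→d13:-→d14:-→d15:-→d16:H3 -> H3
  lookup 251.230.0.1: bits 1111101111100110 walk d0:-→d1:-→d2:-→d3:-→d4:-→d5:-→d6:-→d7:-→d8:-→d9:-→d10:-→d11:-→d12:-→d13:-→d14:-→d15:-→d16:H3 -> H3
  add 251.230.241.16/28 -> H4 at depth 28
  lookup 251.230.240.36: bits 11111011111001101111000 walk d0:-→d1:-→d2:-→d3:-→d4:-→d5:-→d6:-→d7:-→d8:-→d9:-→d10:-→d11:-→d12:-→d13:-→d14:-→d15:-→d16:H3→d17:-→d18:-→d19:-→d20:H2→d21:-→d22:-→d23:- -> H2
  add 86.144.0.0/13 -> H3 at depth 13
  lookup 86.151.1.81: bits 0101011010010111 walk d0:-→d1:-→d2:-→d3:-→d4:-→d5:-→d6:-→d7:-→d8:-→d9:-→d10:-→d11:-→d12:-→d13:H3→d14:-→d15:-→d16:H3 -> H3
  add 251.230.241.16/28 -> H1 at depth 28
  add 251.230.241.0/24 -> H0 at depth 24
  add 86.0.0.0/7 -> H2 at depth 7
  add 86.151.192.0/19 -> H3 at depth 19
  lookup 251.230.240.0: bits 11111011111001101111000 walk d0:-→d1:-→d2:-→d3:-→d4:-→d5:-→d6:-→d7:-→d8:-→d9:-→d10:-→d11:-→d12:-→d13:-→d14:-→d15:-→d16:H3→d17:-→d18:-→d19:-→d20:H2→d21:-→d22:-→d23:- -> H2
  lookup 86.151.0.0: bits 0101011010010111 walk d0:-→d1:-→d2:-→d3:-→d4:-→d5:-→d6:-→d7:H2→d8:-→d9:-→d10:-→d11:-→d12:-→d13:H3→d14:-→d15:-→d16:H3 -> H3
  add 86.151.197.55/32 -> H2 at depth 32
  lookup 251.230.11.60: bits 1111101111100110 walk d0:-→d1:-→d2:-→d3:-→d4:-→d5:-→d6:-→d7:-→d8:-→d9:-→d10:-→d11:-→d12:-→d13:-→d14:-→d15:-→d16:H3 -> H3
  add 86.151.192.0/18 -> H6 at depth 18
  del 251.230.241.16/28 (clear depth 28)
  add 86.151.197.48/28 -> H5 at depth 28
  add 86.151.0.0/16 -> H3 at depth 16
  lookup 251.230.240.16: bits 11111011111001101111000 walk d0:-→d1:-→d2:-→d3:-→d4:-→d5:-→d6:-→d7:-→d8:-→d9:-→d10:-→d11:-→d12:-→d13:-→d14:-→d15:-→d16:H3→d17:-→d18:-→d19:-→d20:H2→d21:-→d22:-→d23:- -> H2
  lookup 86.151.198.142: bits 0101011010010111110001 walk d0:-→d1:-→d2:-→d3:-→d4:-→d5:-→d6:-→d7:H2→d8:-→d9:-→d10:-→d11:-→d12:-→d13:H3→d14:-→d15:-→d16:H3→d17:-→d18:H6→d19:H3→d20:-→d21:-→d22:- -> H3
  add 86.144.0.0/12 -> H2 at depth 12
  add 86.151.197.55/32 -> H3 at depth 32
  lookup 110.76.63.44: bits 01 walk d0:-→d1:-→d2:- -> no-route
  del 86.144.0.0/13 (clear depth 13)

== LOOKUPS ==
["H3","H3","H3","H3","H2","H3","H2","H3","H3","H2","H3","no-route"]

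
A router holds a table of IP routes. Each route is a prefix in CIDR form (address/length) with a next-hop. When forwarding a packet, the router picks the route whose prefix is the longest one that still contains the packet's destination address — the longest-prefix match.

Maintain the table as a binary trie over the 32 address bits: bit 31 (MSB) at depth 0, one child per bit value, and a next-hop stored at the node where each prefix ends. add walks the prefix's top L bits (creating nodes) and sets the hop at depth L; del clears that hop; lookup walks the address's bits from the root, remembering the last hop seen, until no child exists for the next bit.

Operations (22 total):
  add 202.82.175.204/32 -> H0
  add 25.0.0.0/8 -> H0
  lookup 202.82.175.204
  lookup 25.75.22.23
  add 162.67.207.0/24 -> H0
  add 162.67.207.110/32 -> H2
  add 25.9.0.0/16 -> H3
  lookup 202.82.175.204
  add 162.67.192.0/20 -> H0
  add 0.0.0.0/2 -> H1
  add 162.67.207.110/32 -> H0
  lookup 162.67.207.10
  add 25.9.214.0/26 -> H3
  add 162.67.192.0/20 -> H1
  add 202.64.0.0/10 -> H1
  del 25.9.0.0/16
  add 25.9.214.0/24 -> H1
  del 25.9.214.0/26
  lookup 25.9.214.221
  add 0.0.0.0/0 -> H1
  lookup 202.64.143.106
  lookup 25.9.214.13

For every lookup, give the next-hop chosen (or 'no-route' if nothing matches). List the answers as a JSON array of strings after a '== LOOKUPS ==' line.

Apply in order:
  + 202.82.175.204/32 (H0) depth=32
  + 25.0.0.0/8 (H0) depth=8
  Q 202.82.175.204: descend 11001010010100101010111111001100 ; hops seen [H0] ; pick H0
  Q 25.75.22.23: descend 00011001 ; hops seen [H0] ; pick H0
  + 162.67.207.0/24 (H0) depth=24
  + 162.67.207.110/32 (H2) depth=32
  + 25.9.0.0/16 (H3) depth=16
  Q 202.82.175.204: descend 11001010010100101010111111001100 ; hops seen [H0] ; pick H0
  + 162.67.192.0/20 (H0) depth=20
  + 0.0.0.0/2 (H1) depth=2
  + 162.67.207.110/32 (H0) depth=32
  Q 162.67.207.10: descend 1010001001000011110011110 ; hops seen [H0,H0] ; pick H0
  + 25.9.214.0/26 (H3) depth=26
  + 162.67.192.0/20 (H1) depth=20
  + 202.64.0.0/10 (H1) depth=10
  - 25.9.0.0/16 clear@16
  + 25.9.214.0/24 (H1) depth=24
  - 25.9.214.0/26 clear@26
  Q 25.9.214.221: descend 000110010000100111010110 ; hops seen [H1,H0,H1] ; pick H1
  + 0.0.0.0/0 (H1) depth=0
  Q 202.64.143.106: descend 11001010010 ; hops seen [H1,H1] ; pick H1
  Q 25.9.214.13: descend 00011001000010011101011000 ; hops seen [H1,H1,H0,H1] ; pick H1

== LOOKUPS ==
["H0","H0","H0","H0","H1","H1","H1"]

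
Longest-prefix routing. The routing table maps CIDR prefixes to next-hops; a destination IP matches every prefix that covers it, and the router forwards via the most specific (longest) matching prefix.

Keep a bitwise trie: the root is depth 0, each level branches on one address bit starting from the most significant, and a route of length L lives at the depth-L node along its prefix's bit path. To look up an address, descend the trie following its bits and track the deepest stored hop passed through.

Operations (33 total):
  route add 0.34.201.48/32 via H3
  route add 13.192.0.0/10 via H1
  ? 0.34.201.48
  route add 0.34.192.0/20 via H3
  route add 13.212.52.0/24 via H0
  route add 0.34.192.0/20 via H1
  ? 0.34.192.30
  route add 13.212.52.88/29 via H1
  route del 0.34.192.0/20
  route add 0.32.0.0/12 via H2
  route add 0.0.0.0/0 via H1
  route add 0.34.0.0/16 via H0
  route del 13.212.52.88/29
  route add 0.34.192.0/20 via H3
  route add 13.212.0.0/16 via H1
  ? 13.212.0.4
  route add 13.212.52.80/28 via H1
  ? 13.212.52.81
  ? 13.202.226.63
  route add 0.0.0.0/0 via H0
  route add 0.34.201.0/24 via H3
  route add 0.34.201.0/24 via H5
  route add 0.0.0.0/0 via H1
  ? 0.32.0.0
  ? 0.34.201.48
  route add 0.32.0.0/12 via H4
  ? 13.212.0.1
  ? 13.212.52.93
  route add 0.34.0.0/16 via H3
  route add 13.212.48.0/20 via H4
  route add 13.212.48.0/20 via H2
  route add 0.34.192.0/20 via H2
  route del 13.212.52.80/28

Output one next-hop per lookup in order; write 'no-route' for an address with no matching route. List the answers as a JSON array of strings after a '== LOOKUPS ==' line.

Process each operation:
  add 0.34.201.48/32 -> H3 at depth 32
  add 13.192.0.0/10 -> H1 at depth 10
  Q 0.34.201.48: descend 00000000001000101100100100110000 ; hops seen [H3] ; pick H3
  add 0.34.192.0/20 -> H3 at depth 20
  add 13.212.52.0/24 -> H0 at depth 24
  add 0.34.192.0/20 -> H1 at depth 20
  Q 0.34.192.30: descend 00000000001000101100 ; hops seen [H1] ; pick H1
  add 13.212.52.88/29 -> H1 at depth 29
  del 0.34.192.0/20 (clear depth 20)
  add 0.32.0.0/12 -> H2 at depth 12
  add 0.0.0.0/0 -> H1 at depth 0
  add 0.34.0.0/16 -> H0 at depth 16
  del 13.212.52.88/29 (clear depth 29)
  add 0.34.192.0/20 -> H3 at depth 20
  add 13.212.0.0/16 -> H1 at depth 16
  Q 13.212.0.4: descend 000011011101010000 ; hops seen [H1,H1,H1] ; pick H1
  add 13.212.52.80/28 -> H1 at depth 28
  Q 13.212.52.81: descend 0000110111010100001101000101 ; hops seen [H1,H1,H1,H0,H1] ; pick H1
  Q 13.202.226.63: descend 00001101110 ; hops seen [H1,H1] ; pick H1
  add 0.0.0.0/0 -> H0 at depth 0
  add 0.34.201.0/24 -> H3 at depth 24
  add 0.34.201.0/24 -> H5 at depth 24
  add 0.0.0.0/0 -> H1 at depth 0
  Q 0.32.0.0: descend 00000000001000 ; hops seen [H1,H2] ; pick H2
  Q 0.34.201.48: descend 00000000001000101100100100110000 ; hops seen [H1,H2,H0,H3,H5,H3] ; pick H3
  add 0.32.0.0/12 -> H4 at depth 12
  Q 13.212.0.1: descend 000011011101010000 ; hops seen [H1,H1,H1] ; pick H1
  Q 13.212.52.93: descend 00001101110101000011010001011 ; hops seen [H1,H1,H1,H0,H1] ; pick H1
  add 0.34.0.0/16 -> H3 at depth 16
  add 13.212.48.0/20 -> H4 at depth 20
  add 13.212.48.0/20 -> H2 at depth 20
  add 0.34.192.0/20 -> H2 at depth 20
  del 13.212.52.80/28 (clear depth 28)

== LOOKUPS ==
["H3","H1","H1","H1","H1","H2","H3","H1","H1"]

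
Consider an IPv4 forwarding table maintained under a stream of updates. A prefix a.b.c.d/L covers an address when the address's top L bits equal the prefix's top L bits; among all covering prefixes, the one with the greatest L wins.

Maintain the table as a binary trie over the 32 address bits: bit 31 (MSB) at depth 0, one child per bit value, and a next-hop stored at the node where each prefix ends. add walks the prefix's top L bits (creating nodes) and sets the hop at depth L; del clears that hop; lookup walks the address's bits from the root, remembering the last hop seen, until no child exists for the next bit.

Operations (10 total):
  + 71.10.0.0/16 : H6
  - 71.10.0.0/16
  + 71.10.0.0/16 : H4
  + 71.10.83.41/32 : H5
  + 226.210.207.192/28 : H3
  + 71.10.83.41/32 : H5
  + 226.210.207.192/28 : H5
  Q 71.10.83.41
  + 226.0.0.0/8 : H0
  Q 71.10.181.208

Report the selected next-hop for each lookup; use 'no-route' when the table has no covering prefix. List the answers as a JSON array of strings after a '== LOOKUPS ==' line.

Process each operation:
  add 71.10.0.0/16 -> H6 at depth 16
  - 71.10.0.0/16 clear@16
  add 71.10.0.0/16 -> H4 at depth 16
  add 71.10.83.41/32 -> H5 at depth 32
  add 226.210.207.192/28 -> H3 at depth 28
  add 71.10.83.41/32 -> H5 at depth 32
  add 226.210.207.192/28 -> H5 at depth 28
  Q 71.10.83.41: descend 01000111000010100101001100101001 ; hops seen [H4,H5] ; pick H5
  add 226.0.0.0/8 -> H0 at depth 8
  Q 71.10.181.208: descend 0100011100001010 ; hops seen [H4] ; pick H4

== LOOKUPS ==
["H5","H4"]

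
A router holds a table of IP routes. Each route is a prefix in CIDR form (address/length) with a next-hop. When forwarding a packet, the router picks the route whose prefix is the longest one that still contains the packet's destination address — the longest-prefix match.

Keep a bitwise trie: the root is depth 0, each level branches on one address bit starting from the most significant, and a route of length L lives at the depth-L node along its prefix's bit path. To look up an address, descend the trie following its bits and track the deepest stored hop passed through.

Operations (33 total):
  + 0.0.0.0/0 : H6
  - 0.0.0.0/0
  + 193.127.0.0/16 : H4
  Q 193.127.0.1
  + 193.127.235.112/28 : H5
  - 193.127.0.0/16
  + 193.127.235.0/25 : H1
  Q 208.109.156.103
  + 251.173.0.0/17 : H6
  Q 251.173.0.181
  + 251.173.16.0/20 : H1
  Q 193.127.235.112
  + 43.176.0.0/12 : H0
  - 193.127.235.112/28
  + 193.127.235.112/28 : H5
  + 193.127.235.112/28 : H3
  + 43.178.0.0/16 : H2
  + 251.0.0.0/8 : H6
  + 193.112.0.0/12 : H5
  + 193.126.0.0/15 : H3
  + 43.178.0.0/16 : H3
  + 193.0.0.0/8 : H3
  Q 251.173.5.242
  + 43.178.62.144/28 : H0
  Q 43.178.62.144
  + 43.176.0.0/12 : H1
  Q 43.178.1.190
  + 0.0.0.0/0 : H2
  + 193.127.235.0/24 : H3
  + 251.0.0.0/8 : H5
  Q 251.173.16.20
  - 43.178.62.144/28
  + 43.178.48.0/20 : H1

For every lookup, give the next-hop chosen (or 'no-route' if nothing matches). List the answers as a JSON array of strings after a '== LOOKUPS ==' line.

Process each operation:
  add 0.0.0.0/0 -> H6 at depth 0
  del 0.0.0.0/0 (clear depth 0)
  add 193.127.0.0/16 -> H4 at depth 16
  ? 193.127.0.1  path d0:-→d1:-→d2:-→d3:-→d4:-→d5:-→d6:-→d7:-→d8:-→d9:-→d10:-→d11:-→d12:-→d13:-→d14:-→d15:-→d16:H4  best=H4
  add 193.127.235.112/28 -> H5 at depth 28
  del 193.127.0.0/16 (clear depth 16)
  add 193.127.235.0/25 -> H1 at depth 25
  ? 208.109.156.103  path d0:-→d1:-→d2:-→d3:-  best=no-route
  add 251.173.0.0/17 -> H6 at depth 17
  ? 251.173.0.181  path d0:-→d1:-→d2:-→d3:-→d4:-→d5:-→d6:-→d7:-→d8:-→d9:-→d10:-→d11:-→d12:-→d13:-→d14:-→d15:-→d16:-→d17:H6  best=H6
  add 251.173.16.0/20 -> H1 at depth 20
  ? 193.127.235.112  path d0:-→d1:-→d2:-→d3:-→d4:-→d5:-→d6:-→d7:-→d8:-→d9:-→d10:-→d11:-→d12:-→d13:-→d14:-→d15:-→d16:-→d17:-→d18:-→d19:-→d20:-→d21:-→d22:-→d23:-→d24:-→d25:H1→d26:-→d27:-→d28:H5  best=H5
  add 43.176.0.0/12 -> H0 at depth 12
  del 193.127.235.112/28 (clear depth 28)
  add 193.127.235.112/28 -> H5 at depth 28
  add 193.127.235.112/28 -> H3 at depth 28
  add 43.178.0.0/16 -> H2 at depth 16
  add 251.0.0.0/8 -> H6 at depth 8
  add 193.112.0.0/12 -> H5 at depth 12
  add 193.126.0.0/15 -> H3 at depth 15
  add 43.178.0.0/16 -> H3 at depth 16
  add 193.0.0.0/8 -> H3 at depth 8
  ? 251.173.5.242  path d0:-→d1:-→d2:-→d3:-→d4:-→d5:-→d6:-→d7:-→d8:H6→d9:-→d10:-→d11:-→d12:-→d13:-→d14:-→d15:-→d16:-→d17:H6→d18:-→d19:-  best=H6
  add 43.178.62.144/28 -> H0 at depth 28
  ? 43.178.62.144  path d0:-→d1:-→d2:-→d3:-→d4:-→d5:-→d6:-→d7:-→d8:-→d9:-→d10:-→d11:-→d12:H0→d13:-→d14:-→d15:-→d16:H3→d17:-→d18:-→d19:-→d20:-→d21:-→d22:-→d23:-→d24:-→d25:-→d26:-→d27:-→d28:H0  best=H0
  add 43.176.0.0/12 -> H1 at depth 12
  ? 43.178.1.190  path d0:-→d1:-→d2:-→d3:-→d4:-→d5:-→d6:-→d7:-→d8:-→d9:-→d10:-→d11:-→d12:H1→d13:-→d14:-→d15:-→d16:H3→d17:-→d18:-  best=H3
  add 0.0.0.0/0 -> H2 at depth 0
  add 193.127.235.0/24 -> H3 at depth 24
  add 251.0.0.0/8 -> H5 at depth 8
  ? 251.173.16.20  path d0:H2→d1:-→d2:-→d3:-→d4:-→d5:-→d6:-→d7:-→d8:H5→d9:-→d10:-→d11:-→d12:-→d13:-→d14:-→d15:-→d16:-→d17:H6→d18:-→d19:-→d20:H1  best=H1
  del 43.178.62.144/28 (clear depth 28)
  add 43.178.48.0/20 -> H1 at depth 20

== LOOKUPS ==
["H4","no-route","H6","H5","H6","H0","H3","H1"]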